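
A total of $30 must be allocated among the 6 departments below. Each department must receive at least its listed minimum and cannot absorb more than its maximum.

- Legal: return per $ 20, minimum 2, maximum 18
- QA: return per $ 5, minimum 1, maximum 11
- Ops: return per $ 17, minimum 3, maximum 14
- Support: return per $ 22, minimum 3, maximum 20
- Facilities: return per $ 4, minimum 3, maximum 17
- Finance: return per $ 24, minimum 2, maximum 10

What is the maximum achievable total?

590

Meeting every minimum uses 2+1+3+3+3+2 = 14 $, leaving 16.
Rank by return per $: Finance 24 > Support 22 > Legal 20 > Ops 17 > QA 5 > Facilities 4.
Finance: +8 to 10 (cap) — 8 left.
Only 8 left; Support takes them to reach 11.
Total = 20×2 + 5×1 + 17×3 + 22×11 + 4×3 + 24×10 = 590.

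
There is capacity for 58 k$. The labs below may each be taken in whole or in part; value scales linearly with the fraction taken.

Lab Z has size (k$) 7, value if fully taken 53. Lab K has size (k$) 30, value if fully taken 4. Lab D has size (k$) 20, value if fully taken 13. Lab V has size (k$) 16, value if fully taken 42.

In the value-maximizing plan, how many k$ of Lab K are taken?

15

Sort by value density: Lab Z 53/7≈7.57, Lab V 42/16≈2.62, Lab D 13/20≈0.65, Lab K 4/30≈0.133.
Lab Z: take in full, 7 k$ for value 53 ; 51 left.
Lab V: take in full, 16 k$ for value 42 ; 35 left.
Take all of Lab D (20 k$, value 13) ; 15 k$ left.
Only 15 k$ remain; take 15/30 of Lab K for value 4×15/30 = 2.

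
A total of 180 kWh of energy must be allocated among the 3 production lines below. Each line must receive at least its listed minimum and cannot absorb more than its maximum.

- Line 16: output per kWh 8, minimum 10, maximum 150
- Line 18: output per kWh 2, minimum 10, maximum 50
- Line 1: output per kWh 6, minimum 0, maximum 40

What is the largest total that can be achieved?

1340

Meeting every minimum uses 10+10+0 = 20 kWh, leaving 160.
Highest output per kWh first: Line 16 8 > Line 1 6 > Line 18 2.
Give Line 16 140 more to hit its cap of 150 — 20 left.
Line 1: +20 (room for 40) → 20. Pool exhausted.
Total = 8×150 + 2×10 + 6×20 = 1340.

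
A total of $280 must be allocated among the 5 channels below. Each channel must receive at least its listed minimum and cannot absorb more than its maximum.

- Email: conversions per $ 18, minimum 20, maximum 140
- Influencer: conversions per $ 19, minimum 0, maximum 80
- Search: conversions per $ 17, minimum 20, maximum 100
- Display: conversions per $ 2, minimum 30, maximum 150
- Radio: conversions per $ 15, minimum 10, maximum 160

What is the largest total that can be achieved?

Meeting every minimum uses 20+0+20+30+10 = 80 $, leaving 200.
Rank by conversions per $: Influencer 19 > Email 18 > Search 17 > Radio 15 > Display 2.
Give Influencer 80 more to hit its cap of 80 — 120 left.
Email takes 120 more to reach its cap of 140 — 0 left.
Total = 18×140 + 19×80 + 17×20 + 2×30 + 15×10 = 4590.

4590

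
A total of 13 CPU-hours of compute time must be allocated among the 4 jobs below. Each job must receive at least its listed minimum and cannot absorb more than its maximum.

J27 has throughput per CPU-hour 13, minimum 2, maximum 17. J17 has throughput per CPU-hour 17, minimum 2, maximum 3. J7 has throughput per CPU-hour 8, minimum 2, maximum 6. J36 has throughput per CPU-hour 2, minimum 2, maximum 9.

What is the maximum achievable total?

Meeting every minimum uses 2+2+2+2 = 8 CPU-hours, leaving 5.
Highest throughput per CPU-hour first: J17 17 > J27 13 > J7 8 > J36 2.
J17: +1 to 3 (cap) ; 4 left.
J27: +4 (room for 15) → 6. Pool exhausted.
Total = 13×6 + 17×3 + 8×2 + 2×2 = 149.

149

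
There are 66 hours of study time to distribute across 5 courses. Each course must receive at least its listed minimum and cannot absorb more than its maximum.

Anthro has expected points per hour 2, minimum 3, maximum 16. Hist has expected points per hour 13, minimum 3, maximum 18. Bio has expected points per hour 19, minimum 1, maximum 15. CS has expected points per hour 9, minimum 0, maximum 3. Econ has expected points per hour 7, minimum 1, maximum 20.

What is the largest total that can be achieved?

706

Meeting every minimum uses 3+3+1+0+1 = 8 hours, leaving 58.
Order the courses by expected points per hour: Bio 19 > Hist 13 > CS 9 > Econ 7 > Anthro 2.
Give Bio 14 more to hit its cap of 15 — 44 left.
Hist: +15 to 18 (cap) — 29 left.
Give CS 3 more to hit its cap of 3 — 26 left.
Econ: +19 to 20 (cap) — 7 left.
Anthro: +7 (room for 13) → 10. Pool exhausted.
Total = 2×10 + 13×18 + 19×15 + 9×3 + 7×20 = 706.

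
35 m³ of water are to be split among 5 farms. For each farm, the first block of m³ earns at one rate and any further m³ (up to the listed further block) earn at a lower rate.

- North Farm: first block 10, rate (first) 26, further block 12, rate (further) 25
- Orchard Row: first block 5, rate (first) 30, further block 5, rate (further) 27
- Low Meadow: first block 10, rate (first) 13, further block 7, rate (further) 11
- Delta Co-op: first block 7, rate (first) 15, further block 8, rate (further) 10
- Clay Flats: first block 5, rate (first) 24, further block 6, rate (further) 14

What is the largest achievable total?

917

Order all 10 blocks by rate: Orchard Row/first 30 > Orchard Row/second 27 > North Farm/first 26 > North Farm/second 25 > Clay Flats/first 24 > Delta Co-op/first 15 > Clay Flats/second 14 > Low Meadow/first 13 > Low Meadow/second 11 > Delta Co-op/second 10.
Orchard Row/first (30): +5 ; 30 left.
Orchard Row second at 27: fill all 5 ; 25 left.
North Farm/first (26): +10 ; 15 left.
Fill North Farm second block (12 at 25) ; 3 left.
3 remain; put them into Clay Flats first at 24.
Total = 30×5 + 27×5 + 26×10 + 25×12 + 24×3 = 917.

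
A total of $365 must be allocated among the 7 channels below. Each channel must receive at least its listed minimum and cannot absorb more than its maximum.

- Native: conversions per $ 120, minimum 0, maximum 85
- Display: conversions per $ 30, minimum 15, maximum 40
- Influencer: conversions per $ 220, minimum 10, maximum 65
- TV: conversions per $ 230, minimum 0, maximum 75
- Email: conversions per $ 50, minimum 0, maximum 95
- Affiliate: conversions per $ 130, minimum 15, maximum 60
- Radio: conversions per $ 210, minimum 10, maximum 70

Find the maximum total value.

64100

Meeting every minimum uses 0+15+10+0+0+15+10 = 50 $, leaving 315.
Rank by conversions per $: TV 230 > Influencer 220 > Radio 210 > Affiliate 130 > Native 120 > Email 50 > Display 30.
Give TV 75 more to hit its cap of 75 → 240 left.
Give Influencer 55 more to hit its cap of 65 → 185 left.
Radio: +60 to 70 (cap) → 125 left.
Affiliate: +45 to 60 (cap) → 80 left.
Only 80 left; Native takes them to reach 80.
Total = 120×80 + 30×15 + 220×65 + 230×75 + 130×60 + 210×70 = 64100.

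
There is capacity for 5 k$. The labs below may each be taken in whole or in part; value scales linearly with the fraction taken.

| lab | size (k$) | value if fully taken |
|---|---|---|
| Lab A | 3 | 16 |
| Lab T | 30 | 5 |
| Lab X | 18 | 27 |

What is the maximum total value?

19

Best value per unit of size first: Lab A 16/3≈5.33, Lab X 27/18≈1.5, Lab T 5/30≈0.167.
Lab A: take in full, 3 k$ for value 16 → 2 left.
2 k$ left: a 2/18 share of Lab X gives 27×2/18 = 3.
Total value = 19.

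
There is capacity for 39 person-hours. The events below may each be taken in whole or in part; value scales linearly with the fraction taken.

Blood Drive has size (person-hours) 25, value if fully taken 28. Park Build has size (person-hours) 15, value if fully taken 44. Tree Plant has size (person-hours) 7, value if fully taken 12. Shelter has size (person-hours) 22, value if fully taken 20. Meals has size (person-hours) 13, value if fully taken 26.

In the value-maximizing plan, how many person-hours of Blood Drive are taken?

Rank by value-to-size ratio: Park Build 44/15≈2.93, Meals 26/13≈2, Tree Plant 12/7≈1.71, Blood Drive 28/25≈1.12, Shelter 20/22≈0.909.
All 15 person-hours of Park Build fit (value 44) → 24 remain.
Meals: take in full, 13 person-hours for value 26 → 11 left.
Take all of Tree Plant (7 person-hours, value 12) → 4 person-hours left.
Fill the last 4 person-hours with part of Blood Drive: 4/25 of it earns 4.48.

4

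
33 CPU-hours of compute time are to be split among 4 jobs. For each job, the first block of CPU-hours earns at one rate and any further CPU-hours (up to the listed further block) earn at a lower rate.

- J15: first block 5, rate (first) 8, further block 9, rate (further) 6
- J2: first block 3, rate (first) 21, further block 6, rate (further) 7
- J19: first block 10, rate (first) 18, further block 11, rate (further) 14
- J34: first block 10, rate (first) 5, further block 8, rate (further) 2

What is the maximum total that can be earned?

Treat each block as its own option and order by rate: J2/tier1 21 > J19/tier1 18 > J19/tier2 14 > J15/tier1 8 > J2/tier2 7 > J15/tier2 6 > J34/tier1 5 > J34/tier2 2.
J2 tier1 at 21: fill all 3 → 30 left.
J19/tier1 (18): +10 → 20 left.
Fill J19 tier2 block (11 at 14) → 9 left.
J15/tier1 (8): +5 → 4 left.
4 remain; put them into J2 tier2 at 7.
Total = 21×3 + 18×10 + 14×11 + 8×5 + 7×4 = 465.

465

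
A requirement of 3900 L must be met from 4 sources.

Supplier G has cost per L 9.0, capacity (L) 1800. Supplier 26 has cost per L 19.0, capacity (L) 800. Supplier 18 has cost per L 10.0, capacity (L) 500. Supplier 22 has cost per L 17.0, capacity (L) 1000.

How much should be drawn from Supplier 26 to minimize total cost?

Use sources in increasing cost order.
Take 1800 from Supplier G at 9.0 — need 2100 more.
Supplier 18 at 10.0: take all 500 L — 1600 still needed.
Supplier 22 at 17.0: take all 1000 L — 600 still needed.
Supplier 26 (19.0): take the remaining 600 — done.

600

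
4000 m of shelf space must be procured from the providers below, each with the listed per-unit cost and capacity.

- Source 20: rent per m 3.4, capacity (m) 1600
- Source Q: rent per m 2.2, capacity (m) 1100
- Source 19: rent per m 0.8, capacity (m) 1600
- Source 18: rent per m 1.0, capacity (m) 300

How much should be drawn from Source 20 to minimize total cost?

1000

Fill from the cheapest provider first.
Source 19 at 0.8: take all 1600 m → 2400 still needed.
Source 18 at 1.0: take all 300 m → 2100 still needed.
Source Q (2.2): use full 1100 → 1000 m to go.
Source 20 at 3.4: take 1000 of its 1600 → requirement met.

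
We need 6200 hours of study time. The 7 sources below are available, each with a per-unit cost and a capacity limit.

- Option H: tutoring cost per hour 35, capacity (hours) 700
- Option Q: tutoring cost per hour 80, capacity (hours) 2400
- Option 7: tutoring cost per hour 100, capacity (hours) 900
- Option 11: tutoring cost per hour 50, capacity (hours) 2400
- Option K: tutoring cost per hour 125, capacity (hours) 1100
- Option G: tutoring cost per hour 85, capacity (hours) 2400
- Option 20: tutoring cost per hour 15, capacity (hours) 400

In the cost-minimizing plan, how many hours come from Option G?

Cheapest first:
Option 20 at 15: take all 400 hours → 5800 still needed.
Take 700 from Option H at 35 → need 5100 more.
Take 2400 from Option 11 at 50 → need 2700 more.
Take 2400 from Option Q at 80 → need 300 more.
Take 300 from Option G at 85 to finish.
Option 7, Option K: unused.

300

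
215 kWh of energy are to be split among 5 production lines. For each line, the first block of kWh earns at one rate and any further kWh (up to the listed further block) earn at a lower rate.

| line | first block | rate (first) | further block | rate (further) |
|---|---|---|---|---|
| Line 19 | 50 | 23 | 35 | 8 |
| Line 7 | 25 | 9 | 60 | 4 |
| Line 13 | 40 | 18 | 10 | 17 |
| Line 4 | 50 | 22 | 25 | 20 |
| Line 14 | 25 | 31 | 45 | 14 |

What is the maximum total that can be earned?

Rank every tier by rate: Line 14/T1 31 > Line 19/T1 23 > Line 4/T1 22 > Line 4/T2 20 > Line 13/T1 18 > Line 13/T2 17 > Line 14/T2 14 > Line 7/T1 9 > Line 19/T2 8 > Line 7/T2 4.
Line 14/T1 (31): +25 ; 190 left.
Line 19 T1 at 23: fill all 50 ; 140 left.
Line 4 T1 at 22: fill all 50 ; 90 left.
Fill Line 4 T2 block (25 at 20) ; 65 left.
Fill Line 13 T1 block (40 at 18) ; 25 left.
Fill Line 13 T2 block (10 at 17) ; 15 left.
Line 14 T2 at 14: only 15 left, fill 15.
Total = 31×25 + 23×50 + 22×50 + 20×25 + 18×40 + 17×10 + 14×15 = 4625.

4625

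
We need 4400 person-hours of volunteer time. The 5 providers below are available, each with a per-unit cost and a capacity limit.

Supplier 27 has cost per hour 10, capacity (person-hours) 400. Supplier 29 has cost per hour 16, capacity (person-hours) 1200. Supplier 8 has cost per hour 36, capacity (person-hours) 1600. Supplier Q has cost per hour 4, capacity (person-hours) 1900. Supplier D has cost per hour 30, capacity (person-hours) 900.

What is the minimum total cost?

57800

Cheapest first:
Supplier Q at 4: take all 1900 person-hours ; 2500 still needed.
Supplier 27 at 10: take all 400 person-hours ; 2100 still needed.
Supplier 29 at 16: take all 1200 person-hours ; 900 still needed.
Supplier D at 30: take all 900 person-hours ; 0 still needed.
Supplier 8: unused.
Cost = 1900×4 + 400×10 + 1200×16 + 900×30 = 57800.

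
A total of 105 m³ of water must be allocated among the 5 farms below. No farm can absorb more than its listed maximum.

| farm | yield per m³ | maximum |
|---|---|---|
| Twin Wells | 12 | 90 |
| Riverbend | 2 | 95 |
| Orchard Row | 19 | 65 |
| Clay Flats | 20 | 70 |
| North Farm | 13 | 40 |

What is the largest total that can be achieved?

Rank by yield per m³: Clay Flats 20 > Orchard Row 19 > North Farm 13 > Twin Wells 12 > Riverbend 2.
Clay Flats: +70 to 70 (cap) → 35 left.
Orchard Row has room for 65 but only 35 remain, so it gets 35.
Total = 19×35 + 20×70 = 2065.

2065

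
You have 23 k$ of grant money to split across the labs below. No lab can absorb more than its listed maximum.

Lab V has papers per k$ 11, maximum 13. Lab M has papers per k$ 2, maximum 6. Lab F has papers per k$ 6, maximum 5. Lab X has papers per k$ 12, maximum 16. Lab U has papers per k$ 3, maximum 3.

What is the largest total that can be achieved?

Rank by papers per k$: Lab X 12 > Lab V 11 > Lab F 6 > Lab U 3 > Lab M 2.
Lab X: +16 to 16 (cap) → 7 left.
Lab V has room for 13 but only 7 remain, so it gets 7.
Total = 11×7 + 12×16 = 269.

269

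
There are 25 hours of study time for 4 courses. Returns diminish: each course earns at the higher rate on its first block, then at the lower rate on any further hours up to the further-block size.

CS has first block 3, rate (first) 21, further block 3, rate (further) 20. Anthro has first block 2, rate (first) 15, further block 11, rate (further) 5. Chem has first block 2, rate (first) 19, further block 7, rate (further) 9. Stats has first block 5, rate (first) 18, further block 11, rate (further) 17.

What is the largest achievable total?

Rank every tier by rate: CS/tier1 21 > CS/tier2 20 > Chem/tier1 19 > Stats/tier1 18 > Stats/tier2 17 > Anthro/tier1 15 > Chem/tier2 9 > Anthro/tier2 5.
CS/tier1 (21): +3 ; 22 left.
CS/tier2 (20): +3 ; 19 left.
Chem tier1 at 19: fill all 2 ; 17 left.
Stats/tier1 (18): +5 ; 12 left.
Stats/tier2 (17): +11 ; 1 left.
Anthro tier1 at 15: only 1 left, fill 1.
Total = 21×3 + 20×3 + 19×2 + 18×5 + 17×11 + 15×1 = 453.

453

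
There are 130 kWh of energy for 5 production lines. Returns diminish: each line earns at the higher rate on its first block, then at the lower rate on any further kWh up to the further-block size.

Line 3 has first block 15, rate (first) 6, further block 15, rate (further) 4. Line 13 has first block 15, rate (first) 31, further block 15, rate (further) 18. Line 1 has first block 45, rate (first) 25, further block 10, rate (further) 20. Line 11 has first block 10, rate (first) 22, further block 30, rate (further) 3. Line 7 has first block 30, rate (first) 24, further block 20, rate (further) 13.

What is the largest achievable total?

3065

Rank every tier by rate: Line 13/T1 31 > Line 1/T1 25 > Line 7/T1 24 > Line 11/T1 22 > Line 1/T2 20 > Line 13/T2 18 > Line 7/T2 13 > Line 3/T1 6 > Line 3/T2 4 > Line 11/T2 3.
Fill Line 13 T1 block (15 at 31) → 115 left.
Line 1/T1 (25): +45 → 70 left.
Line 7 T1 at 24: fill all 30 → 40 left.
Line 11 T1 at 22: fill all 10 → 30 left.
Line 1 T2 at 20: fill all 10 → 20 left.
Line 13 T2 at 18: fill all 15 → 5 left.
5 remain; put them into Line 7 T2 at 13.
Total = 31×15 + 25×45 + 24×30 + 22×10 + 20×10 + 18×15 + 13×5 = 3065.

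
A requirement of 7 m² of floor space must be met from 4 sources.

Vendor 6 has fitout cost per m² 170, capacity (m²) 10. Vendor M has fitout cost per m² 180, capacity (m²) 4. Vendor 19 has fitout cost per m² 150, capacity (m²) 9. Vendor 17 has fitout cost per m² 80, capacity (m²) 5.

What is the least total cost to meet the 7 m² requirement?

Use sources in increasing cost order.
Vendor 17 at 80: take all 5 m² — 2 still needed.
Vendor 19 at 150: take 2 of its 9 — requirement met.
Vendor 6, Vendor M: unused.
Cost = 5×80 + 2×150 = 700.

700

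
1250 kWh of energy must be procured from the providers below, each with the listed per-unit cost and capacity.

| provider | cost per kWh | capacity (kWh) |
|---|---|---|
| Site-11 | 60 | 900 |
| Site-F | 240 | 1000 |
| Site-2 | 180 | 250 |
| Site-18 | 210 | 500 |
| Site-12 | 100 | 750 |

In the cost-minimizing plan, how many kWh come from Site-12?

Cheapest first:
Site-11 at 60: take all 900 kWh → 350 still needed.
Site-12 (100): take the remaining 350 → done.
Site-2, Site-18, Site-F: unused.

350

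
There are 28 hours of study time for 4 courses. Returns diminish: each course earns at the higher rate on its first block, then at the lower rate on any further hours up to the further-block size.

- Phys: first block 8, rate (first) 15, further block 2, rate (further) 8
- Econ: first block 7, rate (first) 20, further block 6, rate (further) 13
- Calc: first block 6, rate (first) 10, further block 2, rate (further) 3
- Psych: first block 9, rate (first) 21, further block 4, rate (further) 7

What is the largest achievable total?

Rank every tier by rate: Psych/tier1 21 > Econ/tier1 20 > Phys/tier1 15 > Econ/tier2 13 > Calc/tier1 10 > Phys/tier2 8 > Psych/tier2 7 > Calc/tier2 3.
Fill Psych tier1 block (9 at 21) — 19 left.
Econ tier1 at 20: fill all 7 — 12 left.
Phys/tier1 (15): +8 — 4 left.
Econ/tier2: +4 of 6 at 13; pool empty.
Total = 21×9 + 20×7 + 15×8 + 13×4 = 501.

501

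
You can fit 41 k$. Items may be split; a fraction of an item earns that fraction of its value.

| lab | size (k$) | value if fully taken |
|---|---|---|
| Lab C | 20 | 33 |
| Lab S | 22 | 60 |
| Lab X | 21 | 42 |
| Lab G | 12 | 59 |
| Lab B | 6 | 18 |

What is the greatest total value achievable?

Rank by value-to-size ratio: Lab G 59/12≈4.92, Lab B 18/6≈3, Lab S 60/22≈2.73, Lab X 42/21≈2, Lab C 33/20≈1.65.
All 12 k$ of Lab G fit (value 59) ; 29 remain.
Take all of Lab B (6 k$, value 18) ; 23 k$ left.
Lab S: take in full, 22 k$ for value 60 ; 1 left.
Only 1 k$ remain; take 1/21 of Lab X for value 42×1/21 = 2.
Total value = 139.

139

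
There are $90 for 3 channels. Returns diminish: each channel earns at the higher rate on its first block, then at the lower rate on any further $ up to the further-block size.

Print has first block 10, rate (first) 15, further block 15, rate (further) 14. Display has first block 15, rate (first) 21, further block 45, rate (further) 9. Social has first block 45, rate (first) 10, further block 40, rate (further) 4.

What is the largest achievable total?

1170

Treat each block as its own option and order by rate: Display/tier1 21 > Print/tier1 15 > Print/tier2 14 > Social/tier1 10 > Display/tier2 9 > Social/tier2 4.
Fill Display tier1 block (15 at 21) ; 75 left.
Print tier1 at 15: fill all 10 ; 65 left.
Print tier2 at 14: fill all 15 ; 50 left.
Social tier1 at 10: fill all 45 ; 5 left.
5 remain; put them into Display tier2 at 9.
Total = 21×15 + 15×10 + 14×15 + 10×45 + 9×5 = 1170.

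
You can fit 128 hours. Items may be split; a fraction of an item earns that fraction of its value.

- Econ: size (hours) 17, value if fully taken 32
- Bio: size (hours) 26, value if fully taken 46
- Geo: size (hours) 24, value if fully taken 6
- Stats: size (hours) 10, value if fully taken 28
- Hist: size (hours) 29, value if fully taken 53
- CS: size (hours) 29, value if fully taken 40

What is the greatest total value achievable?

Sort by value density: Stats 28/10≈2.8, Econ 32/17≈1.88, Hist 53/29≈1.83, Bio 46/26≈1.77, CS 40/29≈1.38, Geo 6/24≈0.25.
All 10 hours of Stats fit (value 28) ; 118 remain.
Econ: take in full, 17 hours for value 32 ; 101 left.
Hist: take in full, 29 hours for value 53 ; 72 left.
All 26 hours of Bio fit (value 46) ; 46 remain.
CS: take in full, 29 hours for value 40 ; 17 left.
Only 17 hours remain; take 17/24 of Geo for value 6×17/24 = 4.25.
Total value = 203.25.

203.25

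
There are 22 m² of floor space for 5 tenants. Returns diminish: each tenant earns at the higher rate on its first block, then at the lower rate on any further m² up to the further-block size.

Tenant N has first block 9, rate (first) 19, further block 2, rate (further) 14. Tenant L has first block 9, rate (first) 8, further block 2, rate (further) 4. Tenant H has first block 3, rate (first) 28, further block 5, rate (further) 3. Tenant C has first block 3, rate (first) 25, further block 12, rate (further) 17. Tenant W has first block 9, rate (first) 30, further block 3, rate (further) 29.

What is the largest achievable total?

592

Order all 10 blocks by rate: Tenant W/T1 30 > Tenant W/T2 29 > Tenant H/T1 28 > Tenant C/T1 25 > Tenant N/T1 19 > Tenant C/T2 17 > Tenant N/T2 14 > Tenant L/T1 8 > Tenant L/T2 4 > Tenant H/T2 3.
Tenant W T1 at 30: fill all 9 → 13 left.
Tenant W T2 at 29: fill all 3 → 10 left.
Tenant H/T1 (28): +3 → 7 left.
Tenant C T1 at 25: fill all 3 → 4 left.
Tenant N T1 at 19: only 4 left, fill 4.
Total = 30×9 + 29×3 + 28×3 + 25×3 + 19×4 = 592.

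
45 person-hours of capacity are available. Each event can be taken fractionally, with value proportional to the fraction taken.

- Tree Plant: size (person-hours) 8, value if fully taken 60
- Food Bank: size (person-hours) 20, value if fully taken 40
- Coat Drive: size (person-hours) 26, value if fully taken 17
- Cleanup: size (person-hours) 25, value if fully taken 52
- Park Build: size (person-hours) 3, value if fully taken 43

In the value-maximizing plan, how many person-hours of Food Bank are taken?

Rank by value-to-size ratio: Park Build 43/3≈14.3, Tree Plant 60/8≈7.5, Cleanup 52/25≈2.08, Food Bank 40/20≈2, Coat Drive 17/26≈0.654.
Take all of Park Build (3 person-hours, value 43) → 42 person-hours left.
Tree Plant: take in full, 8 person-hours for value 60 → 34 left.
Cleanup: take in full, 25 person-hours for value 52 → 9 left.
Fill the last 9 person-hours with part of Food Bank: 9/20 of it earns 18.

9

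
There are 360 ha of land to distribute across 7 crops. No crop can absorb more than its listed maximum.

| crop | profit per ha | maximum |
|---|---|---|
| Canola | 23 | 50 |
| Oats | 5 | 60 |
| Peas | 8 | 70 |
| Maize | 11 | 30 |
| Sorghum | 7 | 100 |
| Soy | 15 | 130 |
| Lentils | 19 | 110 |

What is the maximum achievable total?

Rank by profit per ha: Canola 23 > Lentils 19 > Soy 15 > Maize 11 > Peas 8 > Sorghum 7 > Oats 5.
Canola: +50 to 50 (cap) — 310 left.
Lentils: +110 to 110 (cap) — 200 left.
Soy takes 130 to reach its cap of 130 — 70 left.
Maize: +30 to 30 (cap) — 40 left.
Only 40 left; Peas takes them to reach 40.
Total = 23×50 + 8×40 + 11×30 + 15×130 + 19×110 = 5840.

5840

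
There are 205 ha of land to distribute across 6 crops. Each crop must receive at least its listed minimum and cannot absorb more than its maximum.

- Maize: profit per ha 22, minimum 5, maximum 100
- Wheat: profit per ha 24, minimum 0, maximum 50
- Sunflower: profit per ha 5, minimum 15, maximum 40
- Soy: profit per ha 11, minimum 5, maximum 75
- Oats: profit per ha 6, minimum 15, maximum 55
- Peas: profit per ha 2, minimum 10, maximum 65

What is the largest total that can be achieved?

Meeting every minimum uses 5+0+15+5+15+10 = 50 ha, leaving 155.
Highest profit per ha first: Wheat 24 > Maize 22 > Soy 11 > Oats 6 > Sunflower 5 > Peas 2.
Wheat: +50 to 50 (cap) — 105 left.
Maize: +95 to 100 (cap) — 10 left.
Only 10 left; Soy takes them to reach 15.
Total = 22×100 + 24×50 + 5×15 + 11×15 + 6×15 + 2×10 = 3750.

3750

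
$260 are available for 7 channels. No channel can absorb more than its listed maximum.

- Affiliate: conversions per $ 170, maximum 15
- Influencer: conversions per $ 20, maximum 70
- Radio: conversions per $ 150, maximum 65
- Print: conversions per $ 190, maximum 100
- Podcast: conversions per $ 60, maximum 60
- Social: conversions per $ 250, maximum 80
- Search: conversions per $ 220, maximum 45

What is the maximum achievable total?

Order the channels by conversions per $: Social 250 > Search 220 > Print 190 > Affiliate 170 > Radio 150 > Podcast 60 > Influencer 20.
Social: +80 to 80 (cap) → 180 left.
Search takes 45 to reach its cap of 45 → 135 left.
Print takes 100 to reach its cap of 100 → 35 left.
Give Affiliate 15 to hit its cap of 15 → 20 left.
Only 20 left; Radio takes them to reach 20.
Total = 170×15 + 150×20 + 190×100 + 250×80 + 220×45 = 54450.

54450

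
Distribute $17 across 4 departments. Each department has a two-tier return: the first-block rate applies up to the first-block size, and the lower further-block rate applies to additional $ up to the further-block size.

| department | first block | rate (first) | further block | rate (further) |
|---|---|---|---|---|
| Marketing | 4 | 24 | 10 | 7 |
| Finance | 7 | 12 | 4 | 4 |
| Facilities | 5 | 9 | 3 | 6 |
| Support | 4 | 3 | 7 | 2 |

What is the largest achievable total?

232

Rank every tier by rate: Marketing/T1 24 > Finance/T1 12 > Facilities/T1 9 > Marketing/T2 7 > Facilities/T2 6 > Finance/T2 4 > Support/T1 3 > Support/T2 2.
Marketing T1 at 24: fill all 4 → 13 left.
Finance/T1 (12): +7 → 6 left.
Facilities/T1 (9): +5 → 1 left.
Marketing/T2: +1 of 10 at 7; pool empty.
Total = 24×4 + 12×7 + 9×5 + 7×1 = 232.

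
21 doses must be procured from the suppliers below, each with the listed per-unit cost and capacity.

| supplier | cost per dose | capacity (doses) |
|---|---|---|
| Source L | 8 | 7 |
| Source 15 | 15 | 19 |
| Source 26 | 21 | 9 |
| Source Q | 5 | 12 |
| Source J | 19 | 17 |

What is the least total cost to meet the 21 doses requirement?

Fill from the cheapest supplier first.
Take 12 from Source Q at 5 ; need 9 more.
Take 7 from Source L at 8 ; need 2 more.
Take 2 from Source 15 at 15 to finish.
Source J, Source 26: unused.
Cost = 12×5 + 7×8 + 2×15 = 146.

146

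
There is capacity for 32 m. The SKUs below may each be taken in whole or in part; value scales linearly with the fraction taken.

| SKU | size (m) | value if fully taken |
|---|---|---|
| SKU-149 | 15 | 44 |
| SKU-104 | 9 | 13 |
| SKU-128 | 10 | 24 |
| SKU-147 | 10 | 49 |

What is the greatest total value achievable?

109.8

Best value per unit of size first: SKU-147 49/10≈4.9, SKU-149 44/15≈2.93, SKU-128 24/10≈2.4, SKU-104 13/9≈1.44.
SKU-147: take in full, 10 m for value 49 → 22 left.
SKU-149: take in full, 15 m for value 44 → 7 left.
Fill the last 7 m with part of SKU-128: 7/10 of it earns 16.8.
Total value = 109.8.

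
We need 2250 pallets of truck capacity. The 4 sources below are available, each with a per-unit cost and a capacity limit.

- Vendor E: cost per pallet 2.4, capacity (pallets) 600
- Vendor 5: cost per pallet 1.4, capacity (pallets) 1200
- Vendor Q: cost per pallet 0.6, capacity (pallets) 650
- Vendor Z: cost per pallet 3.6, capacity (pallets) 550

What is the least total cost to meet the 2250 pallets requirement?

Use sources in increasing cost order.
Vendor Q at 0.6: take all 650 pallets ; 1600 still needed.
Take 1200 from Vendor 5 at 1.4 ; need 400 more.
Take 400 from Vendor E at 2.4 to finish.
Vendor Z: unused.
Cost = 650×0.6 + 1200×1.4 + 400×2.4 = 3030.

3030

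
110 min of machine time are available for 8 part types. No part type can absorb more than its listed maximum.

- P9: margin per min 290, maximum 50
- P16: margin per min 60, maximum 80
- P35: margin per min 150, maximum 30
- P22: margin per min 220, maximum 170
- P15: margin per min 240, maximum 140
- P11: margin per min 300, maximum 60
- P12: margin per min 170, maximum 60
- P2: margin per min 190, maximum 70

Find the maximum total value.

Highest margin per min first: P11 300 > P9 290 > P15 240 > P22 220 > P2 190 > P12 170 > P35 150 > P16 60.
Give P11 60 to hit its cap of 60 ; 50 left.
P9 takes 50 to reach its cap of 50 ; 0 left.
Total = 290×50 + 300×60 = 32500.

32500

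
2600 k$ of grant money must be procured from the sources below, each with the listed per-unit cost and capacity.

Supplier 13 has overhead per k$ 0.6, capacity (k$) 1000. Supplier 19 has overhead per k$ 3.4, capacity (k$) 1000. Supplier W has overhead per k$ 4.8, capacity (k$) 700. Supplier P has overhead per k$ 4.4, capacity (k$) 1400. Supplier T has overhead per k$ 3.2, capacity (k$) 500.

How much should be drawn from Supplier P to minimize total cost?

100

Cheapest first:
Supplier 13 at 0.6: take all 1000 k$ ; 1600 still needed.
Supplier T at 3.2: take all 500 k$ ; 1100 still needed.
Take 1000 from Supplier 19 at 3.4 ; need 100 more.
Supplier P at 4.4: take 100 of its 1400 ; requirement met.
Supplier W: unused.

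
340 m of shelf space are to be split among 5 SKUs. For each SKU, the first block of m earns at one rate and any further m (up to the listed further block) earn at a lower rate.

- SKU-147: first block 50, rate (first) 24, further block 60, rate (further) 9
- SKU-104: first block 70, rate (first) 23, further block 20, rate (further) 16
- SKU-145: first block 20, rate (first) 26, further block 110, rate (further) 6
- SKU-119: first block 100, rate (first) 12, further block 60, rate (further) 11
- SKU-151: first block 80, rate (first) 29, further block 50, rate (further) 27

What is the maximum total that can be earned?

Treat each block as its own option and order by rate: SKU-151/first 29 > SKU-151/second 27 > SKU-145/first 26 > SKU-147/first 24 > SKU-104/first 23 > SKU-104/second 16 > SKU-119/first 12 > SKU-119/second 11 > SKU-147/second 9 > SKU-145/second 6.
SKU-151/first (29): +80 → 260 left.
SKU-151 second at 27: fill all 50 → 210 left.
SKU-145 first at 26: fill all 20 → 190 left.
Fill SKU-147 first block (50 at 24) → 140 left.
SKU-104/first (23): +70 → 70 left.
SKU-104/second (16): +20 → 50 left.
SKU-119 first at 12: only 50 left, fill 50.
Total = 29×80 + 27×50 + 26×20 + 24×50 + 23×70 + 16×20 + 12×50 = 7920.

7920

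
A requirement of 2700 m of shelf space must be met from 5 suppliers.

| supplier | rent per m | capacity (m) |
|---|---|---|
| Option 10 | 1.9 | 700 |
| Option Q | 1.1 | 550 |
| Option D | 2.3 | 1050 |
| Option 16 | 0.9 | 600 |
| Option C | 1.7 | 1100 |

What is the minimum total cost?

Use suppliers in increasing cost order.
Option 16 (0.9): use full 600 → 2100 m to go.
Take 550 from Option Q at 1.1 → need 1550 more.
Option C (1.7): use full 1100 → 450 m to go.
Option 10 at 1.9: take 450 of its 700 → requirement met.
Option D: unused.
Cost = 600×0.9 + 550×1.1 + 1100×1.7 + 450×1.9 = 3870.

3870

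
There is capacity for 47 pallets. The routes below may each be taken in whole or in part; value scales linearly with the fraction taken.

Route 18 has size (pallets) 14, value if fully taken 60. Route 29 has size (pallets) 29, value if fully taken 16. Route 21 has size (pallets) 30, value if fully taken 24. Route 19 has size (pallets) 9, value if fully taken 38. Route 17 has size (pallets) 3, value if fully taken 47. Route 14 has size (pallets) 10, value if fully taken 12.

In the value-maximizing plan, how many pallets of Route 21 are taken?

11

Sort by value density: Route 17 47/3≈15.7, Route 18 60/14≈4.29, Route 19 38/9≈4.22, Route 14 12/10≈1.2, Route 21 24/30≈0.8, Route 29 16/29≈0.552.
Take all of Route 17 (3 pallets, value 47) → 44 pallets left.
Take all of Route 18 (14 pallets, value 60) → 30 pallets left.
All 9 pallets of Route 19 fit (value 38) → 21 remain.
Route 14: take in full, 10 pallets for value 12 → 11 left.
11 pallets left: a 11/30 share of Route 21 gives 24×11/30 = 8.8.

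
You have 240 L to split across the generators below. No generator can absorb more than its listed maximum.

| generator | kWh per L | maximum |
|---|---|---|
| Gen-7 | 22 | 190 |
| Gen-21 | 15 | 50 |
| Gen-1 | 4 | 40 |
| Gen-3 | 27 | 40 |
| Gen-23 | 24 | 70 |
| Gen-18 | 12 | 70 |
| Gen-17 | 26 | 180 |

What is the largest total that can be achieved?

6240

Highest kWh per L first: Gen-3 27 > Gen-17 26 > Gen-23 24 > Gen-7 22 > Gen-21 15 > Gen-18 12 > Gen-1 4.
Give Gen-3 40 to hit its cap of 40 ; 200 left.
Gen-17: +180 to 180 (cap) ; 20 left.
Gen-23 has room for 70 but only 20 remain, so it gets 20.
Total = 27×40 + 24×20 + 26×180 = 6240.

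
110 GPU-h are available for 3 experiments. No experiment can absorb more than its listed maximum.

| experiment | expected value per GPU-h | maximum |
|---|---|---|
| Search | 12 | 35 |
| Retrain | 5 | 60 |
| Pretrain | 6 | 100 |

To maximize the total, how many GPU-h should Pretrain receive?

Order the experiments by expected value per GPU-h: Search 12 > Pretrain 6 > Retrain 5.
Search: +35 to 35 (cap) → 75 left.
Pretrain: +75 (room for 100) → 75. Pool exhausted.

75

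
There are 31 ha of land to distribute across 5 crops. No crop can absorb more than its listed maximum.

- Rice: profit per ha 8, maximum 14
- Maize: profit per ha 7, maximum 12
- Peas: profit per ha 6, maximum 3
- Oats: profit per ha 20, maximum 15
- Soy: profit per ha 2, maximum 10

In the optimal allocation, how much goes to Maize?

2

Rank by profit per ha: Oats 20 > Rice 8 > Maize 7 > Peas 6 > Soy 2.
Oats: +15 to 15 (cap) → 16 left.
Rice: +14 to 14 (cap) → 2 left.
Maize: +2 (room for 12) → 2. Pool exhausted.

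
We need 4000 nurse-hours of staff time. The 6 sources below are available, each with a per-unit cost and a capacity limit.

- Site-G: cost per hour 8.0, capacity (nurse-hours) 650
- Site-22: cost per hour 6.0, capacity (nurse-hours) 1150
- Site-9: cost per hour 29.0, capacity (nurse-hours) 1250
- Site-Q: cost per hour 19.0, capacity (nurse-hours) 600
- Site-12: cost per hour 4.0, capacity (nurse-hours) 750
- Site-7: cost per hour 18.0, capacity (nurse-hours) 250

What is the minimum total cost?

48400

Cheapest first:
Site-12 at 4.0: take all 750 nurse-hours — 3250 still needed.
Site-22 (6.0): use full 1150 — 2100 nurse-hours to go.
Take 650 from Site-G at 8.0 — need 1450 more.
Site-7 at 18.0: take all 250 nurse-hours — 1200 still needed.
Site-Q (19.0): use full 600 — 600 nurse-hours to go.
Take 600 from Site-9 at 29.0 to finish.
Cost = 750×4.0 + 1150×6.0 + 650×8.0 + 250×18.0 + 600×19.0 + 600×29.0 = 48400.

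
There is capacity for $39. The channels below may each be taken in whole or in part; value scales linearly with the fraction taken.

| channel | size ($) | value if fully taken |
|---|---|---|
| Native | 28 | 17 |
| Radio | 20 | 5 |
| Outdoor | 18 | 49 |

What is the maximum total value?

Rank by value-to-size ratio: Outdoor 49/18≈2.72, Native 17/28≈0.607, Radio 5/20≈0.25.
All 18 $ of Outdoor fit (value 49) ; 21 remain.
Fill the last 21 $ with part of Native: 21/28 of it earns 12.75.
Total value = 61.75.

61.75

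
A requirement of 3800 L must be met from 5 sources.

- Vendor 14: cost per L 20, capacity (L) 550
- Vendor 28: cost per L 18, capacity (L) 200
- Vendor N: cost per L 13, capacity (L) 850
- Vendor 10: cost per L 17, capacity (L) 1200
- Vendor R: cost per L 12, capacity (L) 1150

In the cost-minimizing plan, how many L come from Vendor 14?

Fill from the cheapest source first.
Take 1150 from Vendor R at 12 → need 2650 more.
Vendor N (13): use full 850 → 1800 L to go.
Take 1200 from Vendor 10 at 17 → need 600 more.
Take 200 from Vendor 28 at 18 → need 400 more.
Vendor 14 at 20: take 400 of its 550 → requirement met.

400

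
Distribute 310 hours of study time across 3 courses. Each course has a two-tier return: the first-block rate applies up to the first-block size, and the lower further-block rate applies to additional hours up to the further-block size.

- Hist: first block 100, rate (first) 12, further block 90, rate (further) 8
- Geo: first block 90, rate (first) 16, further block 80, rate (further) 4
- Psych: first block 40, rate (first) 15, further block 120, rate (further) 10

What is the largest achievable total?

Order all 6 blocks by rate: Geo/first 16 > Psych/first 15 > Hist/first 12 > Psych/second 10 > Hist/second 8 > Geo/second 4.
Geo first at 16: fill all 90 — 220 left.
Psych/first (15): +40 — 180 left.
Hist first at 12: fill all 100 — 80 left.
Psych second at 10: only 80 left, fill 80.
Total = 16×90 + 15×40 + 12×100 + 10×80 = 4040.

4040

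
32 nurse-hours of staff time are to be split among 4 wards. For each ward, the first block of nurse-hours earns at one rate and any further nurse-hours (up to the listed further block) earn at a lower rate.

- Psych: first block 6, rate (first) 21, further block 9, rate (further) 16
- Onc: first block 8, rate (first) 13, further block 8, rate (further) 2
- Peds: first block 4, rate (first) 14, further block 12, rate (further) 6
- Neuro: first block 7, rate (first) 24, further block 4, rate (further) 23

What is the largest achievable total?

612

Order all 8 blocks by rate: Neuro/tier1 24 > Neuro/tier2 23 > Psych/tier1 21 > Psych/tier2 16 > Peds/tier1 14 > Onc/tier1 13 > Peds/tier2 6 > Onc/tier2 2.
Fill Neuro tier1 block (7 at 24) → 25 left.
Neuro/tier2 (23): +4 → 21 left.
Psych tier1 at 21: fill all 6 → 15 left.
Psych/tier2 (16): +9 → 6 left.
Peds/tier1 (14): +4 → 2 left.
2 remain; put them into Onc tier1 at 13.
Total = 24×7 + 23×4 + 21×6 + 16×9 + 14×4 + 13×2 = 612.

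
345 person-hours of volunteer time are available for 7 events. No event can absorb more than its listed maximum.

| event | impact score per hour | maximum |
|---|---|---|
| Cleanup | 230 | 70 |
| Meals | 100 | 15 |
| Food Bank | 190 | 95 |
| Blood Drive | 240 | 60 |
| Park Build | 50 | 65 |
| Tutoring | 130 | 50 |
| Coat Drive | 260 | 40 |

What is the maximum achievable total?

67700

Order the events by impact score per hour: Coat Drive 260 > Blood Drive 240 > Cleanup 230 > Food Bank 190 > Tutoring 130 > Meals 100 > Park Build 50.
Coat Drive takes 40 to reach its cap of 40 ; 305 left.
Blood Drive takes 60 to reach its cap of 60 ; 245 left.
Give Cleanup 70 to hit its cap of 70 ; 175 left.
Food Bank: +95 to 95 (cap) ; 80 left.
Tutoring takes 50 to reach its cap of 50 ; 30 left.
Give Meals 15 to hit its cap of 15 ; 15 left.
Only 15 left; Park Build takes them to reach 15.
Total = 230×70 + 100×15 + 190×95 + 240×60 + 50×15 + 130×50 + 260×40 = 67700.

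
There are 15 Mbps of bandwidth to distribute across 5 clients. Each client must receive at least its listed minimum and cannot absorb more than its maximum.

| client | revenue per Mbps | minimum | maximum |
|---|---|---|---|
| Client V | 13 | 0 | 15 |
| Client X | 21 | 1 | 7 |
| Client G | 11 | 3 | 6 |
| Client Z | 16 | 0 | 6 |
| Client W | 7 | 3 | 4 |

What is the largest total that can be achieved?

Meeting every minimum uses 0+1+3+0+3 = 7 Mbps, leaving 8.
Order the clients by revenue per Mbps: Client X 21 > Client Z 16 > Client V 13 > Client G 11 > Client W 7.
Give Client X 6 more to hit its cap of 7 ; 2 left.
Client Z: +2 (room for 6) → 2. Pool exhausted.
Total = 21×7 + 11×3 + 16×2 + 7×3 = 233.

233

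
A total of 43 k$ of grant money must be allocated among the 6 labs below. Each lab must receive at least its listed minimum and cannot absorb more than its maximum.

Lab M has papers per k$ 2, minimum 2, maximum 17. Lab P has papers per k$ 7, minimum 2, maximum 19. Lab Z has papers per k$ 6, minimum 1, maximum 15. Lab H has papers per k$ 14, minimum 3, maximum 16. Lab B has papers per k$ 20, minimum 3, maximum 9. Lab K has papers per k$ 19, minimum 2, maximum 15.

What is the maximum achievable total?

Meeting every minimum uses 2+2+1+3+3+2 = 13 k$, leaving 30.
Highest papers per k$ first: Lab B 20 > Lab K 19 > Lab H 14 > Lab P 7 > Lab Z 6 > Lab M 2.
Lab B takes 6 more to reach its cap of 9 — 24 left.
Lab K takes 13 more to reach its cap of 15 — 11 left.
Lab H has room for 13 more but only 11 remain, so it gets 14.
Total = 2×2 + 7×2 + 6×1 + 14×14 + 20×9 + 19×15 = 685.

685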